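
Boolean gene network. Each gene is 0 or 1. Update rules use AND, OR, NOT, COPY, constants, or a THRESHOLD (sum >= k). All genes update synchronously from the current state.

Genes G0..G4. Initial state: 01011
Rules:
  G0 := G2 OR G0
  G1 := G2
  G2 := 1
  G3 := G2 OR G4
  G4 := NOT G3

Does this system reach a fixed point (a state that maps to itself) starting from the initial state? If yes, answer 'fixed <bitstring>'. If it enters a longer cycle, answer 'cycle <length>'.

Step 0: 01011
Step 1: G0=G2|G0=0|0=0 G1=G2=0 G2=1(const) G3=G2|G4=0|1=1 G4=NOT G3=NOT 1=0 -> 00110
Step 2: G0=G2|G0=1|0=1 G1=G2=1 G2=1(const) G3=G2|G4=1|0=1 G4=NOT G3=NOT 1=0 -> 11110
Step 3: G0=G2|G0=1|1=1 G1=G2=1 G2=1(const) G3=G2|G4=1|0=1 G4=NOT G3=NOT 1=0 -> 11110
Fixed point reached at step 2: 11110

Answer: fixed 11110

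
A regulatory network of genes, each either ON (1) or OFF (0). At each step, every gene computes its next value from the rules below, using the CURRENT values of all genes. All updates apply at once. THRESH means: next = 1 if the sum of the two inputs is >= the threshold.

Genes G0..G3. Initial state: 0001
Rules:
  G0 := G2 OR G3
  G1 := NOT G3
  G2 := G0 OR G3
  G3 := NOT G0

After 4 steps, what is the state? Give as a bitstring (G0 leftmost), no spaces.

Step 1: G0=G2|G3=0|1=1 G1=NOT G3=NOT 1=0 G2=G0|G3=0|1=1 G3=NOT G0=NOT 0=1 -> 1011
Step 2: G0=G2|G3=1|1=1 G1=NOT G3=NOT 1=0 G2=G0|G3=1|1=1 G3=NOT G0=NOT 1=0 -> 1010
Step 3: G0=G2|G3=1|0=1 G1=NOT G3=NOT 0=1 G2=G0|G3=1|0=1 G3=NOT G0=NOT 1=0 -> 1110
Step 4: G0=G2|G3=1|0=1 G1=NOT G3=NOT 0=1 G2=G0|G3=1|0=1 G3=NOT G0=NOT 1=0 -> 1110

1110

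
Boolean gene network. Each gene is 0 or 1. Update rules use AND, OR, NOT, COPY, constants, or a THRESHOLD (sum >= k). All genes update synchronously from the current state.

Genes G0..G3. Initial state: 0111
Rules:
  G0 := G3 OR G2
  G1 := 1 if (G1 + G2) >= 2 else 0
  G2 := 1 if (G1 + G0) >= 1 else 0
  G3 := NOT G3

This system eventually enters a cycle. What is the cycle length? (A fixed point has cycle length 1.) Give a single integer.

Answer: 2

Derivation:
Step 0: 0111
Step 1: G0=G3|G2=1|1=1 G1=(1+1>=2)=1 G2=(1+0>=1)=1 G3=NOT G3=NOT 1=0 -> 1110
Step 2: G0=G3|G2=0|1=1 G1=(1+1>=2)=1 G2=(1+1>=1)=1 G3=NOT G3=NOT 0=1 -> 1111
Step 3: G0=G3|G2=1|1=1 G1=(1+1>=2)=1 G2=(1+1>=1)=1 G3=NOT G3=NOT 1=0 -> 1110
State from step 3 equals state from step 1 -> cycle length 2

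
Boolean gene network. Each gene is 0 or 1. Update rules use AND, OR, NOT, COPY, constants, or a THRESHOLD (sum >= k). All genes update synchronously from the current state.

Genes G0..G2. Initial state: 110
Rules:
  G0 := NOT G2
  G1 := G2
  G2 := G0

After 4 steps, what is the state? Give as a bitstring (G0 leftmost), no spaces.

Step 1: G0=NOT G2=NOT 0=1 G1=G2=0 G2=G0=1 -> 101
Step 2: G0=NOT G2=NOT 1=0 G1=G2=1 G2=G0=1 -> 011
Step 3: G0=NOT G2=NOT 1=0 G1=G2=1 G2=G0=0 -> 010
Step 4: G0=NOT G2=NOT 0=1 G1=G2=0 G2=G0=0 -> 100

100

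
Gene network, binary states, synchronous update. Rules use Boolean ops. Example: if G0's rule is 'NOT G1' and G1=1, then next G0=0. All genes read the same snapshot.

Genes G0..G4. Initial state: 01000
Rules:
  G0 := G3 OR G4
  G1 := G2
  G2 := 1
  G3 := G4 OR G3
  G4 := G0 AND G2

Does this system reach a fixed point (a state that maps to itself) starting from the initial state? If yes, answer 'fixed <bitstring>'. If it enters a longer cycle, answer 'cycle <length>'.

Answer: fixed 01100

Derivation:
Step 0: 01000
Step 1: G0=G3|G4=0|0=0 G1=G2=0 G2=1(const) G3=G4|G3=0|0=0 G4=G0&G2=0&0=0 -> 00100
Step 2: G0=G3|G4=0|0=0 G1=G2=1 G2=1(const) G3=G4|G3=0|0=0 G4=G0&G2=0&1=0 -> 01100
Step 3: G0=G3|G4=0|0=0 G1=G2=1 G2=1(const) G3=G4|G3=0|0=0 G4=G0&G2=0&1=0 -> 01100
Fixed point reached at step 2: 01100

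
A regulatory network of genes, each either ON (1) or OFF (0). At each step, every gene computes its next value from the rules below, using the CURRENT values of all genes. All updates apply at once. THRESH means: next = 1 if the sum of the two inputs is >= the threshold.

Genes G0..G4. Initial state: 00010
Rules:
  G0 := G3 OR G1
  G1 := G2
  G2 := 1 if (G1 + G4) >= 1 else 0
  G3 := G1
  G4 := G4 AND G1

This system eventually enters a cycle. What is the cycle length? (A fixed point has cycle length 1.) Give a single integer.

Step 0: 00010
Step 1: G0=G3|G1=1|0=1 G1=G2=0 G2=(0+0>=1)=0 G3=G1=0 G4=G4&G1=0&0=0 -> 10000
Step 2: G0=G3|G1=0|0=0 G1=G2=0 G2=(0+0>=1)=0 G3=G1=0 G4=G4&G1=0&0=0 -> 00000
Step 3: G0=G3|G1=0|0=0 G1=G2=0 G2=(0+0>=1)=0 G3=G1=0 G4=G4&G1=0&0=0 -> 00000
State from step 3 equals state from step 2 -> cycle length 1

Answer: 1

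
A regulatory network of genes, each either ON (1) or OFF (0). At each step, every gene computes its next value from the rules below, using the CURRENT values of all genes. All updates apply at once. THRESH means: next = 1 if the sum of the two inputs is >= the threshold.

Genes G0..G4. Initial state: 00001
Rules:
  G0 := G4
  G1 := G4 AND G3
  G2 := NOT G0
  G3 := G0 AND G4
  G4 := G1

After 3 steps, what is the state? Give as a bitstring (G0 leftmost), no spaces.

Step 1: G0=G4=1 G1=G4&G3=1&0=0 G2=NOT G0=NOT 0=1 G3=G0&G4=0&1=0 G4=G1=0 -> 10100
Step 2: G0=G4=0 G1=G4&G3=0&0=0 G2=NOT G0=NOT 1=0 G3=G0&G4=1&0=0 G4=G1=0 -> 00000
Step 3: G0=G4=0 G1=G4&G3=0&0=0 G2=NOT G0=NOT 0=1 G3=G0&G4=0&0=0 G4=G1=0 -> 00100

00100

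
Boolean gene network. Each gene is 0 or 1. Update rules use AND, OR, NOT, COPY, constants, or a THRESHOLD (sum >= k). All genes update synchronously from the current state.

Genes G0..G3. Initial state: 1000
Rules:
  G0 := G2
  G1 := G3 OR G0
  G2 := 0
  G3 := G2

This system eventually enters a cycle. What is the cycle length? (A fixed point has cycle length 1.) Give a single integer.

Step 0: 1000
Step 1: G0=G2=0 G1=G3|G0=0|1=1 G2=0(const) G3=G2=0 -> 0100
Step 2: G0=G2=0 G1=G3|G0=0|0=0 G2=0(const) G3=G2=0 -> 0000
Step 3: G0=G2=0 G1=G3|G0=0|0=0 G2=0(const) G3=G2=0 -> 0000
State from step 3 equals state from step 2 -> cycle length 1

Answer: 1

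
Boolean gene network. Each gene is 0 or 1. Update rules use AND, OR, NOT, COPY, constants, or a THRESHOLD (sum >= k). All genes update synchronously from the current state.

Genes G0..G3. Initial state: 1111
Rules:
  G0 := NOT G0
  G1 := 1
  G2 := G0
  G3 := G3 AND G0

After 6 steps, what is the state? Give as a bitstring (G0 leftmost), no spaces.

Step 1: G0=NOT G0=NOT 1=0 G1=1(const) G2=G0=1 G3=G3&G0=1&1=1 -> 0111
Step 2: G0=NOT G0=NOT 0=1 G1=1(const) G2=G0=0 G3=G3&G0=1&0=0 -> 1100
Step 3: G0=NOT G0=NOT 1=0 G1=1(const) G2=G0=1 G3=G3&G0=0&1=0 -> 0110
Step 4: G0=NOT G0=NOT 0=1 G1=1(const) G2=G0=0 G3=G3&G0=0&0=0 -> 1100
Step 5: G0=NOT G0=NOT 1=0 G1=1(const) G2=G0=1 G3=G3&G0=0&1=0 -> 0110
Step 6: G0=NOT G0=NOT 0=1 G1=1(const) G2=G0=0 G3=G3&G0=0&0=0 -> 1100

1100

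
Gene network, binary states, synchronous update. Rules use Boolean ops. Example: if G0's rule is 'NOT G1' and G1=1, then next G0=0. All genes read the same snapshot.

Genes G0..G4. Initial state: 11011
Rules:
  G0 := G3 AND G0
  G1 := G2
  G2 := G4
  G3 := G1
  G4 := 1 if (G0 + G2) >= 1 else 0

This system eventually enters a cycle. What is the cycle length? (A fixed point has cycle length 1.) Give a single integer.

Step 0: 11011
Step 1: G0=G3&G0=1&1=1 G1=G2=0 G2=G4=1 G3=G1=1 G4=(1+0>=1)=1 -> 10111
Step 2: G0=G3&G0=1&1=1 G1=G2=1 G2=G4=1 G3=G1=0 G4=(1+1>=1)=1 -> 11101
Step 3: G0=G3&G0=0&1=0 G1=G2=1 G2=G4=1 G3=G1=1 G4=(1+1>=1)=1 -> 01111
Step 4: G0=G3&G0=1&0=0 G1=G2=1 G2=G4=1 G3=G1=1 G4=(0+1>=1)=1 -> 01111
State from step 4 equals state from step 3 -> cycle length 1

Answer: 1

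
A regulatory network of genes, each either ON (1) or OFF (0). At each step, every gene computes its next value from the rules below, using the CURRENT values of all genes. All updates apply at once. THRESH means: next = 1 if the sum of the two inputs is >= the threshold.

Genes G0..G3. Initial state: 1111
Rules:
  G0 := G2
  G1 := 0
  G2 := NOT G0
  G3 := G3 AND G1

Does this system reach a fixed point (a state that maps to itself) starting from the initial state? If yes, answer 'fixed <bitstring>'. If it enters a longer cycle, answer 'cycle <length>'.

Answer: cycle 4

Derivation:
Step 0: 1111
Step 1: G0=G2=1 G1=0(const) G2=NOT G0=NOT 1=0 G3=G3&G1=1&1=1 -> 1001
Step 2: G0=G2=0 G1=0(const) G2=NOT G0=NOT 1=0 G3=G3&G1=1&0=0 -> 0000
Step 3: G0=G2=0 G1=0(const) G2=NOT G0=NOT 0=1 G3=G3&G1=0&0=0 -> 0010
Step 4: G0=G2=1 G1=0(const) G2=NOT G0=NOT 0=1 G3=G3&G1=0&0=0 -> 1010
Step 5: G0=G2=1 G1=0(const) G2=NOT G0=NOT 1=0 G3=G3&G1=0&0=0 -> 1000
Step 6: G0=G2=0 G1=0(const) G2=NOT G0=NOT 1=0 G3=G3&G1=0&0=0 -> 0000
Cycle of length 4 starting at step 2 -> no fixed point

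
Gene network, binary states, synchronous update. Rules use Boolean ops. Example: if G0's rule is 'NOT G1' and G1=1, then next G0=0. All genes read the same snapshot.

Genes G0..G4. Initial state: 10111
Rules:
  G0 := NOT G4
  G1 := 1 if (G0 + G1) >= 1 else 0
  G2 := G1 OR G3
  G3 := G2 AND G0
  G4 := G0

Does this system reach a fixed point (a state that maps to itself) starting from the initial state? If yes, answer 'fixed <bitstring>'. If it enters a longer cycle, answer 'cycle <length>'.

Step 0: 10111
Step 1: G0=NOT G4=NOT 1=0 G1=(1+0>=1)=1 G2=G1|G3=0|1=1 G3=G2&G0=1&1=1 G4=G0=1 -> 01111
Step 2: G0=NOT G4=NOT 1=0 G1=(0+1>=1)=1 G2=G1|G3=1|1=1 G3=G2&G0=1&0=0 G4=G0=0 -> 01100
Step 3: G0=NOT G4=NOT 0=1 G1=(0+1>=1)=1 G2=G1|G3=1|0=1 G3=G2&G0=1&0=0 G4=G0=0 -> 11100
Step 4: G0=NOT G4=NOT 0=1 G1=(1+1>=1)=1 G2=G1|G3=1|0=1 G3=G2&G0=1&1=1 G4=G0=1 -> 11111
Step 5: G0=NOT G4=NOT 1=0 G1=(1+1>=1)=1 G2=G1|G3=1|1=1 G3=G2&G0=1&1=1 G4=G0=1 -> 01111
Cycle of length 4 starting at step 1 -> no fixed point

Answer: cycle 4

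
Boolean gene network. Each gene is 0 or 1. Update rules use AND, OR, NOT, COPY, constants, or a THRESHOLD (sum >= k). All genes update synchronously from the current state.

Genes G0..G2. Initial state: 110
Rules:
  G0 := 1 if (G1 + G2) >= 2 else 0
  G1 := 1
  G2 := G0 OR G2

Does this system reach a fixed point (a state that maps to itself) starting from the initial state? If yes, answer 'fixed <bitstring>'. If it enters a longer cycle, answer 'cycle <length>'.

Answer: fixed 111

Derivation:
Step 0: 110
Step 1: G0=(1+0>=2)=0 G1=1(const) G2=G0|G2=1|0=1 -> 011
Step 2: G0=(1+1>=2)=1 G1=1(const) G2=G0|G2=0|1=1 -> 111
Step 3: G0=(1+1>=2)=1 G1=1(const) G2=G0|G2=1|1=1 -> 111
Fixed point reached at step 2: 111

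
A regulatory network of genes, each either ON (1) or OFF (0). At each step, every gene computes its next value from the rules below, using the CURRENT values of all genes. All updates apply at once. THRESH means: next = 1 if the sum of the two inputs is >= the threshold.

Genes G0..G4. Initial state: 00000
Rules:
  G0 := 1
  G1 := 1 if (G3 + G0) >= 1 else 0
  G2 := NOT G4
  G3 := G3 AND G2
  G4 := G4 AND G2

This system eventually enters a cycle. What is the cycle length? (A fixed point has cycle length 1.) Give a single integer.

Step 0: 00000
Step 1: G0=1(const) G1=(0+0>=1)=0 G2=NOT G4=NOT 0=1 G3=G3&G2=0&0=0 G4=G4&G2=0&0=0 -> 10100
Step 2: G0=1(const) G1=(0+1>=1)=1 G2=NOT G4=NOT 0=1 G3=G3&G2=0&1=0 G4=G4&G2=0&1=0 -> 11100
Step 3: G0=1(const) G1=(0+1>=1)=1 G2=NOT G4=NOT 0=1 G3=G3&G2=0&1=0 G4=G4&G2=0&1=0 -> 11100
State from step 3 equals state from step 2 -> cycle length 1

Answer: 1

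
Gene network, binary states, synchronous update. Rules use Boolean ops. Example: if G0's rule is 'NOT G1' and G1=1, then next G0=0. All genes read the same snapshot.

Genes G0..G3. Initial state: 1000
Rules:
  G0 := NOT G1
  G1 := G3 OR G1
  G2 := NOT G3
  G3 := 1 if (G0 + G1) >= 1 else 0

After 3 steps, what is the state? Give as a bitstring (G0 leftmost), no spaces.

Step 1: G0=NOT G1=NOT 0=1 G1=G3|G1=0|0=0 G2=NOT G3=NOT 0=1 G3=(1+0>=1)=1 -> 1011
Step 2: G0=NOT G1=NOT 0=1 G1=G3|G1=1|0=1 G2=NOT G3=NOT 1=0 G3=(1+0>=1)=1 -> 1101
Step 3: G0=NOT G1=NOT 1=0 G1=G3|G1=1|1=1 G2=NOT G3=NOT 1=0 G3=(1+1>=1)=1 -> 0101

0101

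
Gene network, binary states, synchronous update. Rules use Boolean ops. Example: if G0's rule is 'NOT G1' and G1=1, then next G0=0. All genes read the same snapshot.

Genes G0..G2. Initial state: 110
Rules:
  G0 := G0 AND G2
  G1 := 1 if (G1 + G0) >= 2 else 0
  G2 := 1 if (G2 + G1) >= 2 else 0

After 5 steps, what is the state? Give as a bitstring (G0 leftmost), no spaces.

Step 1: G0=G0&G2=1&0=0 G1=(1+1>=2)=1 G2=(0+1>=2)=0 -> 010
Step 2: G0=G0&G2=0&0=0 G1=(1+0>=2)=0 G2=(0+1>=2)=0 -> 000
Step 3: G0=G0&G2=0&0=0 G1=(0+0>=2)=0 G2=(0+0>=2)=0 -> 000
Step 4: G0=G0&G2=0&0=0 G1=(0+0>=2)=0 G2=(0+0>=2)=0 -> 000
Step 5: G0=G0&G2=0&0=0 G1=(0+0>=2)=0 G2=(0+0>=2)=0 -> 000

000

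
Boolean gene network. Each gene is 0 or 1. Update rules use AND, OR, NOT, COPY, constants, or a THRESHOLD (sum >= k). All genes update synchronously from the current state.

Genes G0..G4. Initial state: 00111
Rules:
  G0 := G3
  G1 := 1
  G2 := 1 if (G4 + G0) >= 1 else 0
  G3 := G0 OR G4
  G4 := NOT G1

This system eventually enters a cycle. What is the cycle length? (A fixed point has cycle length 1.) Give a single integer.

Answer: 1

Derivation:
Step 0: 00111
Step 1: G0=G3=1 G1=1(const) G2=(1+0>=1)=1 G3=G0|G4=0|1=1 G4=NOT G1=NOT 0=1 -> 11111
Step 2: G0=G3=1 G1=1(const) G2=(1+1>=1)=1 G3=G0|G4=1|1=1 G4=NOT G1=NOT 1=0 -> 11110
Step 3: G0=G3=1 G1=1(const) G2=(0+1>=1)=1 G3=G0|G4=1|0=1 G4=NOT G1=NOT 1=0 -> 11110
State from step 3 equals state from step 2 -> cycle length 1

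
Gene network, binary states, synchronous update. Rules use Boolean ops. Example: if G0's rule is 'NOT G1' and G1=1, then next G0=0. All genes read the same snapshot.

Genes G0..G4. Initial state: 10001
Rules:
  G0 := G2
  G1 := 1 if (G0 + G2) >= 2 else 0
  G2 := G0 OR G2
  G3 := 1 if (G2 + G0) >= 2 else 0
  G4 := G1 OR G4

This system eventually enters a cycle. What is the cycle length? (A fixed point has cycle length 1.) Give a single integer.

Answer: 1

Derivation:
Step 0: 10001
Step 1: G0=G2=0 G1=(1+0>=2)=0 G2=G0|G2=1|0=1 G3=(0+1>=2)=0 G4=G1|G4=0|1=1 -> 00101
Step 2: G0=G2=1 G1=(0+1>=2)=0 G2=G0|G2=0|1=1 G3=(1+0>=2)=0 G4=G1|G4=0|1=1 -> 10101
Step 3: G0=G2=1 G1=(1+1>=2)=1 G2=G0|G2=1|1=1 G3=(1+1>=2)=1 G4=G1|G4=0|1=1 -> 11111
Step 4: G0=G2=1 G1=(1+1>=2)=1 G2=G0|G2=1|1=1 G3=(1+1>=2)=1 G4=G1|G4=1|1=1 -> 11111
State from step 4 equals state from step 3 -> cycle length 1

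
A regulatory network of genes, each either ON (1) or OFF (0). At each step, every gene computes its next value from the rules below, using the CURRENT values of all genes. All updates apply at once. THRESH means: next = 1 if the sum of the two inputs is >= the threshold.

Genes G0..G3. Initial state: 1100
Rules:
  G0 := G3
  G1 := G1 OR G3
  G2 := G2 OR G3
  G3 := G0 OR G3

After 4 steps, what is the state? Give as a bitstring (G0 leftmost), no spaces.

Step 1: G0=G3=0 G1=G1|G3=1|0=1 G2=G2|G3=0|0=0 G3=G0|G3=1|0=1 -> 0101
Step 2: G0=G3=1 G1=G1|G3=1|1=1 G2=G2|G3=0|1=1 G3=G0|G3=0|1=1 -> 1111
Step 3: G0=G3=1 G1=G1|G3=1|1=1 G2=G2|G3=1|1=1 G3=G0|G3=1|1=1 -> 1111
Step 4: G0=G3=1 G1=G1|G3=1|1=1 G2=G2|G3=1|1=1 G3=G0|G3=1|1=1 -> 1111

1111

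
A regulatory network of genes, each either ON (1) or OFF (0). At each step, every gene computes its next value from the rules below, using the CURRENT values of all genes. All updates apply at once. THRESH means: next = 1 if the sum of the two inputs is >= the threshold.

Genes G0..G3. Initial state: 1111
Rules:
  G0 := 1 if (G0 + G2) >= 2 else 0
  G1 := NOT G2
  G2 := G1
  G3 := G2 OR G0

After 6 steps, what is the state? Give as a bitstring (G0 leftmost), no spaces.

Step 1: G0=(1+1>=2)=1 G1=NOT G2=NOT 1=0 G2=G1=1 G3=G2|G0=1|1=1 -> 1011
Step 2: G0=(1+1>=2)=1 G1=NOT G2=NOT 1=0 G2=G1=0 G3=G2|G0=1|1=1 -> 1001
Step 3: G0=(1+0>=2)=0 G1=NOT G2=NOT 0=1 G2=G1=0 G3=G2|G0=0|1=1 -> 0101
Step 4: G0=(0+0>=2)=0 G1=NOT G2=NOT 0=1 G2=G1=1 G3=G2|G0=0|0=0 -> 0110
Step 5: G0=(0+1>=2)=0 G1=NOT G2=NOT 1=0 G2=G1=1 G3=G2|G0=1|0=1 -> 0011
Step 6: G0=(0+1>=2)=0 G1=NOT G2=NOT 1=0 G2=G1=0 G3=G2|G0=1|0=1 -> 0001

0001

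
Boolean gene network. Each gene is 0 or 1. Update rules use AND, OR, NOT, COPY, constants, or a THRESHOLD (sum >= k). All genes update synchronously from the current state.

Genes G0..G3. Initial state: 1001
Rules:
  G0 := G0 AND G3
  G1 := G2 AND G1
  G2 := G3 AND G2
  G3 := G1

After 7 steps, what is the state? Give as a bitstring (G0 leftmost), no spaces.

Step 1: G0=G0&G3=1&1=1 G1=G2&G1=0&0=0 G2=G3&G2=1&0=0 G3=G1=0 -> 1000
Step 2: G0=G0&G3=1&0=0 G1=G2&G1=0&0=0 G2=G3&G2=0&0=0 G3=G1=0 -> 0000
Step 3: G0=G0&G3=0&0=0 G1=G2&G1=0&0=0 G2=G3&G2=0&0=0 G3=G1=0 -> 0000
Step 4: G0=G0&G3=0&0=0 G1=G2&G1=0&0=0 G2=G3&G2=0&0=0 G3=G1=0 -> 0000
Step 5: G0=G0&G3=0&0=0 G1=G2&G1=0&0=0 G2=G3&G2=0&0=0 G3=G1=0 -> 0000
Step 6: G0=G0&G3=0&0=0 G1=G2&G1=0&0=0 G2=G3&G2=0&0=0 G3=G1=0 -> 0000
Step 7: G0=G0&G3=0&0=0 G1=G2&G1=0&0=0 G2=G3&G2=0&0=0 G3=G1=0 -> 0000

0000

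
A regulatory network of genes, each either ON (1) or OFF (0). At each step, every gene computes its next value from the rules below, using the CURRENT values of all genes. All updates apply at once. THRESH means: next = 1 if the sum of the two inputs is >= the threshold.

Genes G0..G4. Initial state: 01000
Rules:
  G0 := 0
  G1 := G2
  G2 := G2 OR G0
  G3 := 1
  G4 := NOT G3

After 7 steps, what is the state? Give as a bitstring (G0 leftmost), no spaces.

Step 1: G0=0(const) G1=G2=0 G2=G2|G0=0|0=0 G3=1(const) G4=NOT G3=NOT 0=1 -> 00011
Step 2: G0=0(const) G1=G2=0 G2=G2|G0=0|0=0 G3=1(const) G4=NOT G3=NOT 1=0 -> 00010
Step 3: G0=0(const) G1=G2=0 G2=G2|G0=0|0=0 G3=1(const) G4=NOT G3=NOT 1=0 -> 00010
Step 4: G0=0(const) G1=G2=0 G2=G2|G0=0|0=0 G3=1(const) G4=NOT G3=NOT 1=0 -> 00010
Step 5: G0=0(const) G1=G2=0 G2=G2|G0=0|0=0 G3=1(const) G4=NOT G3=NOT 1=0 -> 00010
Step 6: G0=0(const) G1=G2=0 G2=G2|G0=0|0=0 G3=1(const) G4=NOT G3=NOT 1=0 -> 00010
Step 7: G0=0(const) G1=G2=0 G2=G2|G0=0|0=0 G3=1(const) G4=NOT G3=NOT 1=0 -> 00010

00010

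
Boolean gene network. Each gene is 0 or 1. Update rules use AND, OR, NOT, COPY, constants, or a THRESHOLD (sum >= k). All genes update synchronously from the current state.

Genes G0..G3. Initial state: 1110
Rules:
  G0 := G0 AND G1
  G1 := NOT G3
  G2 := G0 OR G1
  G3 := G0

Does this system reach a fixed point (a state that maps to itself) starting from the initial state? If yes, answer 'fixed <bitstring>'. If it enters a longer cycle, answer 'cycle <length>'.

Step 0: 1110
Step 1: G0=G0&G1=1&1=1 G1=NOT G3=NOT 0=1 G2=G0|G1=1|1=1 G3=G0=1 -> 1111
Step 2: G0=G0&G1=1&1=1 G1=NOT G3=NOT 1=0 G2=G0|G1=1|1=1 G3=G0=1 -> 1011
Step 3: G0=G0&G1=1&0=0 G1=NOT G3=NOT 1=0 G2=G0|G1=1|0=1 G3=G0=1 -> 0011
Step 4: G0=G0&G1=0&0=0 G1=NOT G3=NOT 1=0 G2=G0|G1=0|0=0 G3=G0=0 -> 0000
Step 5: G0=G0&G1=0&0=0 G1=NOT G3=NOT 0=1 G2=G0|G1=0|0=0 G3=G0=0 -> 0100
Step 6: G0=G0&G1=0&1=0 G1=NOT G3=NOT 0=1 G2=G0|G1=0|1=1 G3=G0=0 -> 0110
Step 7: G0=G0&G1=0&1=0 G1=NOT G3=NOT 0=1 G2=G0|G1=0|1=1 G3=G0=0 -> 0110
Fixed point reached at step 6: 0110

Answer: fixed 0110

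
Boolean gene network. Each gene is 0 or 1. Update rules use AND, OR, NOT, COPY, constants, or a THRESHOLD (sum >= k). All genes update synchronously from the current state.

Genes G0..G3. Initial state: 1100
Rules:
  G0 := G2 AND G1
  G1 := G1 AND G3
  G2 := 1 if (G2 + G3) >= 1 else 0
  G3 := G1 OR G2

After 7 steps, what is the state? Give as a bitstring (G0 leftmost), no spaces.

Step 1: G0=G2&G1=0&1=0 G1=G1&G3=1&0=0 G2=(0+0>=1)=0 G3=G1|G2=1|0=1 -> 0001
Step 2: G0=G2&G1=0&0=0 G1=G1&G3=0&1=0 G2=(0+1>=1)=1 G3=G1|G2=0|0=0 -> 0010
Step 3: G0=G2&G1=1&0=0 G1=G1&G3=0&0=0 G2=(1+0>=1)=1 G3=G1|G2=0|1=1 -> 0011
Step 4: G0=G2&G1=1&0=0 G1=G1&G3=0&1=0 G2=(1+1>=1)=1 G3=G1|G2=0|1=1 -> 0011
Step 5: G0=G2&G1=1&0=0 G1=G1&G3=0&1=0 G2=(1+1>=1)=1 G3=G1|G2=0|1=1 -> 0011
Step 6: G0=G2&G1=1&0=0 G1=G1&G3=0&1=0 G2=(1+1>=1)=1 G3=G1|G2=0|1=1 -> 0011
Step 7: G0=G2&G1=1&0=0 G1=G1&G3=0&1=0 G2=(1+1>=1)=1 G3=G1|G2=0|1=1 -> 0011

0011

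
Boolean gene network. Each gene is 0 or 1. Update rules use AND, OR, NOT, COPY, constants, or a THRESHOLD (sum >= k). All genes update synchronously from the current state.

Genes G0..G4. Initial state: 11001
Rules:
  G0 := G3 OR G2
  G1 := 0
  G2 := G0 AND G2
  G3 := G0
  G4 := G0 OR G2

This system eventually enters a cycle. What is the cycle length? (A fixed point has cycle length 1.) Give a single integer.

Answer: 2

Derivation:
Step 0: 11001
Step 1: G0=G3|G2=0|0=0 G1=0(const) G2=G0&G2=1&0=0 G3=G0=1 G4=G0|G2=1|0=1 -> 00011
Step 2: G0=G3|G2=1|0=1 G1=0(const) G2=G0&G2=0&0=0 G3=G0=0 G4=G0|G2=0|0=0 -> 10000
Step 3: G0=G3|G2=0|0=0 G1=0(const) G2=G0&G2=1&0=0 G3=G0=1 G4=G0|G2=1|0=1 -> 00011
State from step 3 equals state from step 1 -> cycle length 2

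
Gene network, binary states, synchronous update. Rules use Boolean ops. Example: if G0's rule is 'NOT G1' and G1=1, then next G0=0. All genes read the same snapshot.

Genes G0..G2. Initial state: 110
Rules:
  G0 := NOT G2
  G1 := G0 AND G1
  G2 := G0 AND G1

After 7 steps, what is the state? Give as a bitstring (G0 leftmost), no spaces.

Step 1: G0=NOT G2=NOT 0=1 G1=G0&G1=1&1=1 G2=G0&G1=1&1=1 -> 111
Step 2: G0=NOT G2=NOT 1=0 G1=G0&G1=1&1=1 G2=G0&G1=1&1=1 -> 011
Step 3: G0=NOT G2=NOT 1=0 G1=G0&G1=0&1=0 G2=G0&G1=0&1=0 -> 000
Step 4: G0=NOT G2=NOT 0=1 G1=G0&G1=0&0=0 G2=G0&G1=0&0=0 -> 100
Step 5: G0=NOT G2=NOT 0=1 G1=G0&G1=1&0=0 G2=G0&G1=1&0=0 -> 100
Step 6: G0=NOT G2=NOT 0=1 G1=G0&G1=1&0=0 G2=G0&G1=1&0=0 -> 100
Step 7: G0=NOT G2=NOT 0=1 G1=G0&G1=1&0=0 G2=G0&G1=1&0=0 -> 100

100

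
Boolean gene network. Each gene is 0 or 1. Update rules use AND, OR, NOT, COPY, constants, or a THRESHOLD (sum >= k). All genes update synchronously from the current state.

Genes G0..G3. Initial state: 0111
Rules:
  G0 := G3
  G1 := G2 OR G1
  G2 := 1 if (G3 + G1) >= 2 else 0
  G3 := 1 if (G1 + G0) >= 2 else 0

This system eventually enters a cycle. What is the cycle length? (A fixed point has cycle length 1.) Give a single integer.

Answer: 2

Derivation:
Step 0: 0111
Step 1: G0=G3=1 G1=G2|G1=1|1=1 G2=(1+1>=2)=1 G3=(1+0>=2)=0 -> 1110
Step 2: G0=G3=0 G1=G2|G1=1|1=1 G2=(0+1>=2)=0 G3=(1+1>=2)=1 -> 0101
Step 3: G0=G3=1 G1=G2|G1=0|1=1 G2=(1+1>=2)=1 G3=(1+0>=2)=0 -> 1110
State from step 3 equals state from step 1 -> cycle length 2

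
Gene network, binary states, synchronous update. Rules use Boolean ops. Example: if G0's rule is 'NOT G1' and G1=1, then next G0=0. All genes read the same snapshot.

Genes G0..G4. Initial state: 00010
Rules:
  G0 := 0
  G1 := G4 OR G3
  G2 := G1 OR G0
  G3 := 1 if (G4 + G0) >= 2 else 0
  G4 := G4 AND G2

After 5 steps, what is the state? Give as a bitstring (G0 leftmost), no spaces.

Step 1: G0=0(const) G1=G4|G3=0|1=1 G2=G1|G0=0|0=0 G3=(0+0>=2)=0 G4=G4&G2=0&0=0 -> 01000
Step 2: G0=0(const) G1=G4|G3=0|0=0 G2=G1|G0=1|0=1 G3=(0+0>=2)=0 G4=G4&G2=0&0=0 -> 00100
Step 3: G0=0(const) G1=G4|G3=0|0=0 G2=G1|G0=0|0=0 G3=(0+0>=2)=0 G4=G4&G2=0&1=0 -> 00000
Step 4: G0=0(const) G1=G4|G3=0|0=0 G2=G1|G0=0|0=0 G3=(0+0>=2)=0 G4=G4&G2=0&0=0 -> 00000
Step 5: G0=0(const) G1=G4|G3=0|0=0 G2=G1|G0=0|0=0 G3=(0+0>=2)=0 G4=G4&G2=0&0=0 -> 00000

00000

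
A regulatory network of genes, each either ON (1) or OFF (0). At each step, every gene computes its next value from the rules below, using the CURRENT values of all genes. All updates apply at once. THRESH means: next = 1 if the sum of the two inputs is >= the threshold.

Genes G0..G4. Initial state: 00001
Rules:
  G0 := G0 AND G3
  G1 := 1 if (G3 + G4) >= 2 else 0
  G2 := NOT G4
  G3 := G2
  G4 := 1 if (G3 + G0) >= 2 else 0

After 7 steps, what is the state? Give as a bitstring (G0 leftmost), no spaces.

Step 1: G0=G0&G3=0&0=0 G1=(0+1>=2)=0 G2=NOT G4=NOT 1=0 G3=G2=0 G4=(0+0>=2)=0 -> 00000
Step 2: G0=G0&G3=0&0=0 G1=(0+0>=2)=0 G2=NOT G4=NOT 0=1 G3=G2=0 G4=(0+0>=2)=0 -> 00100
Step 3: G0=G0&G3=0&0=0 G1=(0+0>=2)=0 G2=NOT G4=NOT 0=1 G3=G2=1 G4=(0+0>=2)=0 -> 00110
Step 4: G0=G0&G3=0&1=0 G1=(1+0>=2)=0 G2=NOT G4=NOT 0=1 G3=G2=1 G4=(1+0>=2)=0 -> 00110
Step 5: G0=G0&G3=0&1=0 G1=(1+0>=2)=0 G2=NOT G4=NOT 0=1 G3=G2=1 G4=(1+0>=2)=0 -> 00110
Step 6: G0=G0&G3=0&1=0 G1=(1+0>=2)=0 G2=NOT G4=NOT 0=1 G3=G2=1 G4=(1+0>=2)=0 -> 00110
Step 7: G0=G0&G3=0&1=0 G1=(1+0>=2)=0 G2=NOT G4=NOT 0=1 G3=G2=1 G4=(1+0>=2)=0 -> 00110

00110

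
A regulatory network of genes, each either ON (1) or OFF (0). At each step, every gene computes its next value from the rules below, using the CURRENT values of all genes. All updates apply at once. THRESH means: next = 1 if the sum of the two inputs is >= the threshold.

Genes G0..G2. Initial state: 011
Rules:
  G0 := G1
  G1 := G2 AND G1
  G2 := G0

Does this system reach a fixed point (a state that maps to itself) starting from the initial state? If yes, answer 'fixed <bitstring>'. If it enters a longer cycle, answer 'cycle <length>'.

Answer: fixed 000

Derivation:
Step 0: 011
Step 1: G0=G1=1 G1=G2&G1=1&1=1 G2=G0=0 -> 110
Step 2: G0=G1=1 G1=G2&G1=0&1=0 G2=G0=1 -> 101
Step 3: G0=G1=0 G1=G2&G1=1&0=0 G2=G0=1 -> 001
Step 4: G0=G1=0 G1=G2&G1=1&0=0 G2=G0=0 -> 000
Step 5: G0=G1=0 G1=G2&G1=0&0=0 G2=G0=0 -> 000
Fixed point reached at step 4: 000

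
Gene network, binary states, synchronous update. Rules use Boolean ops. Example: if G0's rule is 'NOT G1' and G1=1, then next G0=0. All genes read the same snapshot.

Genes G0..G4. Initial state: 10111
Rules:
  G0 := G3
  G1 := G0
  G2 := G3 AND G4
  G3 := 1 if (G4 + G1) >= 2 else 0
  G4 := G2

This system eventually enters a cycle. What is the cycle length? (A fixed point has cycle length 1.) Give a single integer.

Answer: 1

Derivation:
Step 0: 10111
Step 1: G0=G3=1 G1=G0=1 G2=G3&G4=1&1=1 G3=(1+0>=2)=0 G4=G2=1 -> 11101
Step 2: G0=G3=0 G1=G0=1 G2=G3&G4=0&1=0 G3=(1+1>=2)=1 G4=G2=1 -> 01011
Step 3: G0=G3=1 G1=G0=0 G2=G3&G4=1&1=1 G3=(1+1>=2)=1 G4=G2=0 -> 10110
Step 4: G0=G3=1 G1=G0=1 G2=G3&G4=1&0=0 G3=(0+0>=2)=0 G4=G2=1 -> 11001
Step 5: G0=G3=0 G1=G0=1 G2=G3&G4=0&1=0 G3=(1+1>=2)=1 G4=G2=0 -> 01010
Step 6: G0=G3=1 G1=G0=0 G2=G3&G4=1&0=0 G3=(0+1>=2)=0 G4=G2=0 -> 10000
Step 7: G0=G3=0 G1=G0=1 G2=G3&G4=0&0=0 G3=(0+0>=2)=0 G4=G2=0 -> 01000
Step 8: G0=G3=0 G1=G0=0 G2=G3&G4=0&0=0 G3=(0+1>=2)=0 G4=G2=0 -> 00000
Step 9: G0=G3=0 G1=G0=0 G2=G3&G4=0&0=0 G3=(0+0>=2)=0 G4=G2=0 -> 00000
State from step 9 equals state from step 8 -> cycle length 1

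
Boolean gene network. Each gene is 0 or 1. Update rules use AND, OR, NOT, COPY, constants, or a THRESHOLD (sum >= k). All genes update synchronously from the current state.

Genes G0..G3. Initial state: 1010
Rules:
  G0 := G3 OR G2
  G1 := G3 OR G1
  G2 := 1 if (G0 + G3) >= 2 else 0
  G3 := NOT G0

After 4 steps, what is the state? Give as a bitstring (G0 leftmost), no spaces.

Step 1: G0=G3|G2=0|1=1 G1=G3|G1=0|0=0 G2=(1+0>=2)=0 G3=NOT G0=NOT 1=0 -> 1000
Step 2: G0=G3|G2=0|0=0 G1=G3|G1=0|0=0 G2=(1+0>=2)=0 G3=NOT G0=NOT 1=0 -> 0000
Step 3: G0=G3|G2=0|0=0 G1=G3|G1=0|0=0 G2=(0+0>=2)=0 G3=NOT G0=NOT 0=1 -> 0001
Step 4: G0=G3|G2=1|0=1 G1=G3|G1=1|0=1 G2=(0+1>=2)=0 G3=NOT G0=NOT 0=1 -> 1101

1101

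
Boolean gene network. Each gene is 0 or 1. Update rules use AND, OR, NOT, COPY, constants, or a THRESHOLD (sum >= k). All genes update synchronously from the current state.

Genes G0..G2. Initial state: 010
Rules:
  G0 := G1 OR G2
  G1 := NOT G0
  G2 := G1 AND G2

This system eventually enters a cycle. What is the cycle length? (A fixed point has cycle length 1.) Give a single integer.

Answer: 4

Derivation:
Step 0: 010
Step 1: G0=G1|G2=1|0=1 G1=NOT G0=NOT 0=1 G2=G1&G2=1&0=0 -> 110
Step 2: G0=G1|G2=1|0=1 G1=NOT G0=NOT 1=0 G2=G1&G2=1&0=0 -> 100
Step 3: G0=G1|G2=0|0=0 G1=NOT G0=NOT 1=0 G2=G1&G2=0&0=0 -> 000
Step 4: G0=G1|G2=0|0=0 G1=NOT G0=NOT 0=1 G2=G1&G2=0&0=0 -> 010
State from step 4 equals state from step 0 -> cycle length 4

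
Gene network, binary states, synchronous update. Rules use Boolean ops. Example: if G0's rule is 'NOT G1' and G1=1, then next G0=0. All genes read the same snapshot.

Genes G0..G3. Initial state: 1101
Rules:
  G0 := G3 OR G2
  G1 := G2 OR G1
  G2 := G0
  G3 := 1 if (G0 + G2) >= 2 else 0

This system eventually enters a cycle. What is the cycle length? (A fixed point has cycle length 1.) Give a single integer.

Answer: 1

Derivation:
Step 0: 1101
Step 1: G0=G3|G2=1|0=1 G1=G2|G1=0|1=1 G2=G0=1 G3=(1+0>=2)=0 -> 1110
Step 2: G0=G3|G2=0|1=1 G1=G2|G1=1|1=1 G2=G0=1 G3=(1+1>=2)=1 -> 1111
Step 3: G0=G3|G2=1|1=1 G1=G2|G1=1|1=1 G2=G0=1 G3=(1+1>=2)=1 -> 1111
State from step 3 equals state from step 2 -> cycle length 1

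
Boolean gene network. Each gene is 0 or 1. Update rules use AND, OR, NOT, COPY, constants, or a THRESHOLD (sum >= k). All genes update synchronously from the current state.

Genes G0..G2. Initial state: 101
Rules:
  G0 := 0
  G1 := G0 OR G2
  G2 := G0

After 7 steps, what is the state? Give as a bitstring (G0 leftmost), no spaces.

Step 1: G0=0(const) G1=G0|G2=1|1=1 G2=G0=1 -> 011
Step 2: G0=0(const) G1=G0|G2=0|1=1 G2=G0=0 -> 010
Step 3: G0=0(const) G1=G0|G2=0|0=0 G2=G0=0 -> 000
Step 4: G0=0(const) G1=G0|G2=0|0=0 G2=G0=0 -> 000
Step 5: G0=0(const) G1=G0|G2=0|0=0 G2=G0=0 -> 000
Step 6: G0=0(const) G1=G0|G2=0|0=0 G2=G0=0 -> 000
Step 7: G0=0(const) G1=G0|G2=0|0=0 G2=G0=0 -> 000

000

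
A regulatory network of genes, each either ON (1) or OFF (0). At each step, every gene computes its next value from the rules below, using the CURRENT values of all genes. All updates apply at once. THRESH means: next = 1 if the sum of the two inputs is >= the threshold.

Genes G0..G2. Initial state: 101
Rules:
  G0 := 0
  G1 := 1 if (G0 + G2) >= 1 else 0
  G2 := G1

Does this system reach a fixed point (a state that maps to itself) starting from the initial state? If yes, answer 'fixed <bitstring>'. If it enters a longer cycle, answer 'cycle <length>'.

Answer: cycle 2

Derivation:
Step 0: 101
Step 1: G0=0(const) G1=(1+1>=1)=1 G2=G1=0 -> 010
Step 2: G0=0(const) G1=(0+0>=1)=0 G2=G1=1 -> 001
Step 3: G0=0(const) G1=(0+1>=1)=1 G2=G1=0 -> 010
Cycle of length 2 starting at step 1 -> no fixed point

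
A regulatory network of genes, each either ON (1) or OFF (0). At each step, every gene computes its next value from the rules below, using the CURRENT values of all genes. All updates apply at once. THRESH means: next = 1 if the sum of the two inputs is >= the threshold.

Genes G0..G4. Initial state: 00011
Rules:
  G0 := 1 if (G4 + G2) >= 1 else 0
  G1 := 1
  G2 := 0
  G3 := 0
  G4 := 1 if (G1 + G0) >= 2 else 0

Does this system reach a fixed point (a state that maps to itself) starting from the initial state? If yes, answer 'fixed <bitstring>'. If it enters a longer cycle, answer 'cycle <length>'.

Answer: cycle 2

Derivation:
Step 0: 00011
Step 1: G0=(1+0>=1)=1 G1=1(const) G2=0(const) G3=0(const) G4=(0+0>=2)=0 -> 11000
Step 2: G0=(0+0>=1)=0 G1=1(const) G2=0(const) G3=0(const) G4=(1+1>=2)=1 -> 01001
Step 3: G0=(1+0>=1)=1 G1=1(const) G2=0(const) G3=0(const) G4=(1+0>=2)=0 -> 11000
Cycle of length 2 starting at step 1 -> no fixed point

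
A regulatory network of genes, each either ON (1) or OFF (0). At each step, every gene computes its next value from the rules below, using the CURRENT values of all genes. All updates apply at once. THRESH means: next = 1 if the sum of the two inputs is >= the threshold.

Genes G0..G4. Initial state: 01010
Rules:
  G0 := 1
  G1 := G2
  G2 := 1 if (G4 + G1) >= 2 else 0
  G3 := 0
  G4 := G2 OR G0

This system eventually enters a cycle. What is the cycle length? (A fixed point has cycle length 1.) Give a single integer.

Step 0: 01010
Step 1: G0=1(const) G1=G2=0 G2=(0+1>=2)=0 G3=0(const) G4=G2|G0=0|0=0 -> 10000
Step 2: G0=1(const) G1=G2=0 G2=(0+0>=2)=0 G3=0(const) G4=G2|G0=0|1=1 -> 10001
Step 3: G0=1(const) G1=G2=0 G2=(1+0>=2)=0 G3=0(const) G4=G2|G0=0|1=1 -> 10001
State from step 3 equals state from step 2 -> cycle length 1

Answer: 1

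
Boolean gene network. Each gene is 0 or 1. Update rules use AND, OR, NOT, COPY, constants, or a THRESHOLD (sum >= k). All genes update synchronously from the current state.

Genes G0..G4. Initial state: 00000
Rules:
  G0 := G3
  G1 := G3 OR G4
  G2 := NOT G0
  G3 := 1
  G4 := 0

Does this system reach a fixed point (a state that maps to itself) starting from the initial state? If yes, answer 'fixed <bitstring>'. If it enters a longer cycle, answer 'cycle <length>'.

Answer: fixed 11010

Derivation:
Step 0: 00000
Step 1: G0=G3=0 G1=G3|G4=0|0=0 G2=NOT G0=NOT 0=1 G3=1(const) G4=0(const) -> 00110
Step 2: G0=G3=1 G1=G3|G4=1|0=1 G2=NOT G0=NOT 0=1 G3=1(const) G4=0(const) -> 11110
Step 3: G0=G3=1 G1=G3|G4=1|0=1 G2=NOT G0=NOT 1=0 G3=1(const) G4=0(const) -> 11010
Step 4: G0=G3=1 G1=G3|G4=1|0=1 G2=NOT G0=NOT 1=0 G3=1(const) G4=0(const) -> 11010
Fixed point reached at step 3: 11010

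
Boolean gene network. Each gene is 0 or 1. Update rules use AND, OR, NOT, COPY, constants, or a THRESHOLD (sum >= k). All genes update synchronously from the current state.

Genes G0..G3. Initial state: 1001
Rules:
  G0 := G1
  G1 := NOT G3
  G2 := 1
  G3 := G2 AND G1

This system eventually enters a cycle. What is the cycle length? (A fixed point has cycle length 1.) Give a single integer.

Answer: 4

Derivation:
Step 0: 1001
Step 1: G0=G1=0 G1=NOT G3=NOT 1=0 G2=1(const) G3=G2&G1=0&0=0 -> 0010
Step 2: G0=G1=0 G1=NOT G3=NOT 0=1 G2=1(const) G3=G2&G1=1&0=0 -> 0110
Step 3: G0=G1=1 G1=NOT G3=NOT 0=1 G2=1(const) G3=G2&G1=1&1=1 -> 1111
Step 4: G0=G1=1 G1=NOT G3=NOT 1=0 G2=1(const) G3=G2&G1=1&1=1 -> 1011
Step 5: G0=G1=0 G1=NOT G3=NOT 1=0 G2=1(const) G3=G2&G1=1&0=0 -> 0010
State from step 5 equals state from step 1 -> cycle length 4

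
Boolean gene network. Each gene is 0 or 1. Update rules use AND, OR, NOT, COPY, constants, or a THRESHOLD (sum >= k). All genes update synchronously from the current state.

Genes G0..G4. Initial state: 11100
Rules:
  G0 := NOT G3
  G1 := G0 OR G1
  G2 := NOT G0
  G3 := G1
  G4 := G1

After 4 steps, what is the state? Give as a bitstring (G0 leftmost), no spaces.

Step 1: G0=NOT G3=NOT 0=1 G1=G0|G1=1|1=1 G2=NOT G0=NOT 1=0 G3=G1=1 G4=G1=1 -> 11011
Step 2: G0=NOT G3=NOT 1=0 G1=G0|G1=1|1=1 G2=NOT G0=NOT 1=0 G3=G1=1 G4=G1=1 -> 01011
Step 3: G0=NOT G3=NOT 1=0 G1=G0|G1=0|1=1 G2=NOT G0=NOT 0=1 G3=G1=1 G4=G1=1 -> 01111
Step 4: G0=NOT G3=NOT 1=0 G1=G0|G1=0|1=1 G2=NOT G0=NOT 0=1 G3=G1=1 G4=G1=1 -> 01111

01111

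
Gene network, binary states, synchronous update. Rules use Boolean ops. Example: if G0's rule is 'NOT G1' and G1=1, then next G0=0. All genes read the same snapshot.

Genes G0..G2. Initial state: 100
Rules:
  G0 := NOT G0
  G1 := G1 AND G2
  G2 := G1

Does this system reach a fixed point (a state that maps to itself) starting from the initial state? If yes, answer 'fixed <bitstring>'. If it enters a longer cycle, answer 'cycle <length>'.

Answer: cycle 2

Derivation:
Step 0: 100
Step 1: G0=NOT G0=NOT 1=0 G1=G1&G2=0&0=0 G2=G1=0 -> 000
Step 2: G0=NOT G0=NOT 0=1 G1=G1&G2=0&0=0 G2=G1=0 -> 100
Cycle of length 2 starting at step 0 -> no fixed point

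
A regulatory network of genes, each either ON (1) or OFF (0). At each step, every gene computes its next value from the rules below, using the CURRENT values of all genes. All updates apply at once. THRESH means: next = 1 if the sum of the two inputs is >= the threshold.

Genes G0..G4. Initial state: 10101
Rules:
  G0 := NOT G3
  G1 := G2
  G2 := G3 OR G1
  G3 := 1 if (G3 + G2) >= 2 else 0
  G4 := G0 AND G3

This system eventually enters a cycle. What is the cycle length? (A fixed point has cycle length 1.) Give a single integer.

Step 0: 10101
Step 1: G0=NOT G3=NOT 0=1 G1=G2=1 G2=G3|G1=0|0=0 G3=(0+1>=2)=0 G4=G0&G3=1&0=0 -> 11000
Step 2: G0=NOT G3=NOT 0=1 G1=G2=0 G2=G3|G1=0|1=1 G3=(0+0>=2)=0 G4=G0&G3=1&0=0 -> 10100
Step 3: G0=NOT G3=NOT 0=1 G1=G2=1 G2=G3|G1=0|0=0 G3=(0+1>=2)=0 G4=G0&G3=1&0=0 -> 11000
State from step 3 equals state from step 1 -> cycle length 2

Answer: 2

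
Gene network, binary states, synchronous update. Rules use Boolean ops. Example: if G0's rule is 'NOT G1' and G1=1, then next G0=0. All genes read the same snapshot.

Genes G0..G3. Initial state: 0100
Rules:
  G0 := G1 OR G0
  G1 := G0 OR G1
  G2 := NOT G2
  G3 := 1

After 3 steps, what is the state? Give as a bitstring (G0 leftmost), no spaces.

Step 1: G0=G1|G0=1|0=1 G1=G0|G1=0|1=1 G2=NOT G2=NOT 0=1 G3=1(const) -> 1111
Step 2: G0=G1|G0=1|1=1 G1=G0|G1=1|1=1 G2=NOT G2=NOT 1=0 G3=1(const) -> 1101
Step 3: G0=G1|G0=1|1=1 G1=G0|G1=1|1=1 G2=NOT G2=NOT 0=1 G3=1(const) -> 1111

1111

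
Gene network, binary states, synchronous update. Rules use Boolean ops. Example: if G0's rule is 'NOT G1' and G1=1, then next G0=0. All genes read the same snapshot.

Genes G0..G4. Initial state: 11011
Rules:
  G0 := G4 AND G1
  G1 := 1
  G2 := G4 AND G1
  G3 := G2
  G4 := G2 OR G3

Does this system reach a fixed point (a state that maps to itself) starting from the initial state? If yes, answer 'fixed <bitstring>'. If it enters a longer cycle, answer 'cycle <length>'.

Answer: fixed 11111

Derivation:
Step 0: 11011
Step 1: G0=G4&G1=1&1=1 G1=1(const) G2=G4&G1=1&1=1 G3=G2=0 G4=G2|G3=0|1=1 -> 11101
Step 2: G0=G4&G1=1&1=1 G1=1(const) G2=G4&G1=1&1=1 G3=G2=1 G4=G2|G3=1|0=1 -> 11111
Step 3: G0=G4&G1=1&1=1 G1=1(const) G2=G4&G1=1&1=1 G3=G2=1 G4=G2|G3=1|1=1 -> 11111
Fixed point reached at step 2: 11111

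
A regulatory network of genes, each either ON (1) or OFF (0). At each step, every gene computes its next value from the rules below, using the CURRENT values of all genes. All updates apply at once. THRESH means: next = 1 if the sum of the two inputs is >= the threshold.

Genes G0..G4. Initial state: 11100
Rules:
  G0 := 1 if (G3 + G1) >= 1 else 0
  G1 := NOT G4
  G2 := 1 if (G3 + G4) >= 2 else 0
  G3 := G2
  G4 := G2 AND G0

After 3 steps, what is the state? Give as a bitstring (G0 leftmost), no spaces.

Step 1: G0=(0+1>=1)=1 G1=NOT G4=NOT 0=1 G2=(0+0>=2)=0 G3=G2=1 G4=G2&G0=1&1=1 -> 11011
Step 2: G0=(1+1>=1)=1 G1=NOT G4=NOT 1=0 G2=(1+1>=2)=1 G3=G2=0 G4=G2&G0=0&1=0 -> 10100
Step 3: G0=(0+0>=1)=0 G1=NOT G4=NOT 0=1 G2=(0+0>=2)=0 G3=G2=1 G4=G2&G0=1&1=1 -> 01011

01011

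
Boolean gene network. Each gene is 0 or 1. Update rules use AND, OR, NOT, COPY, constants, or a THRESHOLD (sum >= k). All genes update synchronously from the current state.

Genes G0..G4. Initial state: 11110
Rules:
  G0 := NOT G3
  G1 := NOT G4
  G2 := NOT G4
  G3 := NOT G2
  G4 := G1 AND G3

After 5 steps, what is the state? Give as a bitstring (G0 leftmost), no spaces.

Step 1: G0=NOT G3=NOT 1=0 G1=NOT G4=NOT 0=1 G2=NOT G4=NOT 0=1 G3=NOT G2=NOT 1=0 G4=G1&G3=1&1=1 -> 01101
Step 2: G0=NOT G3=NOT 0=1 G1=NOT G4=NOT 1=0 G2=NOT G4=NOT 1=0 G3=NOT G2=NOT 1=0 G4=G1&G3=1&0=0 -> 10000
Step 3: G0=NOT G3=NOT 0=1 G1=NOT G4=NOT 0=1 G2=NOT G4=NOT 0=1 G3=NOT G2=NOT 0=1 G4=G1&G3=0&0=0 -> 11110
Step 4: G0=NOT G3=NOT 1=0 G1=NOT G4=NOT 0=1 G2=NOT G4=NOT 0=1 G3=NOT G2=NOT 1=0 G4=G1&G3=1&1=1 -> 01101
Step 5: G0=NOT G3=NOT 0=1 G1=NOT G4=NOT 1=0 G2=NOT G4=NOT 1=0 G3=NOT G2=NOT 1=0 G4=G1&G3=1&0=0 -> 10000

10000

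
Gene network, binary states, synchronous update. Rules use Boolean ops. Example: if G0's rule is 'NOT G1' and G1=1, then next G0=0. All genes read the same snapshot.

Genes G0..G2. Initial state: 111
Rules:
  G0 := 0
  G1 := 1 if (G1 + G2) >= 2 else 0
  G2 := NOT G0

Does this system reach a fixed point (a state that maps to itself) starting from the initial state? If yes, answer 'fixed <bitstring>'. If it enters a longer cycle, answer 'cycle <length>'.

Answer: fixed 001

Derivation:
Step 0: 111
Step 1: G0=0(const) G1=(1+1>=2)=1 G2=NOT G0=NOT 1=0 -> 010
Step 2: G0=0(const) G1=(1+0>=2)=0 G2=NOT G0=NOT 0=1 -> 001
Step 3: G0=0(const) G1=(0+1>=2)=0 G2=NOT G0=NOT 0=1 -> 001
Fixed point reached at step 2: 001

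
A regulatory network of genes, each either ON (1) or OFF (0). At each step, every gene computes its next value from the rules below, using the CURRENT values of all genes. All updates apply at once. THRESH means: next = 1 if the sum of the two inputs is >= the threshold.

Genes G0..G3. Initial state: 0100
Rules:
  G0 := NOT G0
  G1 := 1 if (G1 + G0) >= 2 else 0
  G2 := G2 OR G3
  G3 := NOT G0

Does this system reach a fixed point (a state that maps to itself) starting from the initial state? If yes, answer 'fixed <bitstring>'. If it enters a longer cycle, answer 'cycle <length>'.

Step 0: 0100
Step 1: G0=NOT G0=NOT 0=1 G1=(1+0>=2)=0 G2=G2|G3=0|0=0 G3=NOT G0=NOT 0=1 -> 1001
Step 2: G0=NOT G0=NOT 1=0 G1=(0+1>=2)=0 G2=G2|G3=0|1=1 G3=NOT G0=NOT 1=0 -> 0010
Step 3: G0=NOT G0=NOT 0=1 G1=(0+0>=2)=0 G2=G2|G3=1|0=1 G3=NOT G0=NOT 0=1 -> 1011
Step 4: G0=NOT G0=NOT 1=0 G1=(0+1>=2)=0 G2=G2|G3=1|1=1 G3=NOT G0=NOT 1=0 -> 0010
Cycle of length 2 starting at step 2 -> no fixed point

Answer: cycle 2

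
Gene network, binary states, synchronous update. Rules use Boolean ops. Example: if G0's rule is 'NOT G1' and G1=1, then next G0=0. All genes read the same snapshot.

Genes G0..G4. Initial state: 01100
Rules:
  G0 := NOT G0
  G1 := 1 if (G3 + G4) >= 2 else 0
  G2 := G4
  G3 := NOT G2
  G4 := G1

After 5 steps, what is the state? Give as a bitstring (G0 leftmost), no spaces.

Step 1: G0=NOT G0=NOT 0=1 G1=(0+0>=2)=0 G2=G4=0 G3=NOT G2=NOT 1=0 G4=G1=1 -> 10001
Step 2: G0=NOT G0=NOT 1=0 G1=(0+1>=2)=0 G2=G4=1 G3=NOT G2=NOT 0=1 G4=G1=0 -> 00110
Step 3: G0=NOT G0=NOT 0=1 G1=(1+0>=2)=0 G2=G4=0 G3=NOT G2=NOT 1=0 G4=G1=0 -> 10000
Step 4: G0=NOT G0=NOT 1=0 G1=(0+0>=2)=0 G2=G4=0 G3=NOT G2=NOT 0=1 G4=G1=0 -> 00010
Step 5: G0=NOT G0=NOT 0=1 G1=(1+0>=2)=0 G2=G4=0 G3=NOT G2=NOT 0=1 G4=G1=0 -> 10010

10010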